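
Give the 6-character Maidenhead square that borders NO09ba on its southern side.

NO08bx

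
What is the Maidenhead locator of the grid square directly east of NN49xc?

Longitude subsquare x = 23; +1 → 24, wraps to 0 = a, carry into square.
Longitude square 4; +1 → 5.
The latitude characters are unchanged.

NN59ac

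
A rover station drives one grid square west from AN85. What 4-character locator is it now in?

AN75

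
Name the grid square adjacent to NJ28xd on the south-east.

NJ38ac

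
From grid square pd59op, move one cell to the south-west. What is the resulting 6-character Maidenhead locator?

Longitude subsquare o = 14; −1 → 13 = n.
Latitude subsquare p = 15; −1 → 14 = o.

PD59no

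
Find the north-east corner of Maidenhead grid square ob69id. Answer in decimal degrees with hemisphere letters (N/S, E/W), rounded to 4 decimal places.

70.8333° S, 112.7500° E

Field O=14, B=1: +14·20° lon, +1·10° lat → SW at lon 100°, lat -80°.
Square 6, 9: +6·2° lon, +9·1° lat → SW at lon 112°, lat -71°.
Subsquare i=8, d=3: +8·0.0833333° lon, +3·0.0416667° lat → SW at lon 112.667°, lat -70.875°.
Cell spans 0.0833333° lon × 0.0416667° lat. NE corner is SW corner plus one full cell.
latitude 70.8333° S, longitude 112.7500° E.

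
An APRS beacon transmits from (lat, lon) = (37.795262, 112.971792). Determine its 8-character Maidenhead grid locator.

OM67lt60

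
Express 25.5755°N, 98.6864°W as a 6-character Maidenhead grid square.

Add 180° to longitude and 90° to latitude: 81.3136, 115.5755.
Field: 81.3136/20 → 4 → E, 115.5755/10 → 11 → L; chars EL.
Square: 1.3136/2 → 0, 5.5755/1 → 5; chars 05.
Subsquare: 1.3136/0.0833333 → 15 → p, 0.5755/0.0416667 → 13 → n; chars pn.

EL05pn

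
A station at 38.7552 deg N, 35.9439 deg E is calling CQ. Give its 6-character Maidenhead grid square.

KM78xs

Offset from 180°W / 90°S: lon 215.9439°, lat 128.7552°.
Field (20°×10°, letters A–R): 215.9439/20 → 10 → K, 128.7552/10 → 12 → M; chars KM.
Square (2°×1°, digits 0–9): 15.9439/2 → 7, 8.7552/1 → 8; chars 78.
Subsquare (5′×2.5′, letters a–x): 1.9439/0.0833333 → 23 → x, 0.7552/0.0416667 → 18 → s; chars xs.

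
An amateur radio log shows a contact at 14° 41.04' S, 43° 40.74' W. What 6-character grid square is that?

Shift to the Maidenhead origin (180°W, 90°S): lon 136.3210, lat 75.3160.
Field: lon ⌊136.3210/20⌋ = 6 → G; lat ⌊75.3160/10⌋ = 7 → H.
Square: lon ⌊16.3210/2⌋ = 8; lat ⌊5.3160/1⌋ = 5.
Subsquare: lon ⌊0.3210/0.0833333⌋ = 3 → d; lat ⌊0.3160/0.0416667⌋ = 7 → h.

GH85dh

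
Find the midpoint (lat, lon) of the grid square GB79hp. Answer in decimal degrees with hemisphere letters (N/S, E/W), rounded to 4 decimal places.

Field G=6, B=1: +6·20° lon, +1·10° lat → SW at lon -60°, lat -80°.
Square 7, 9: +7·2° lon, +9·1° lat → SW at lon -46°, lat -71°.
Subsquare h=7, p=15: +7·0.0833333° lon, +15·0.0416667° lat → SW at lon -45.4167°, lat -70.375°.
Cell spans 0.0833333° lon × 0.0416667° lat. Centre is SW corner plus half of each.
latitude 70.3542° S, longitude 45.3750° W.

70.3542° S, 45.3750° W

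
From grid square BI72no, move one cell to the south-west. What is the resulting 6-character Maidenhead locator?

BI72mn

Longitude subsquare n = 13; −1 → 12 = m.
Latitude subsquare o = 14; −1 → 13 = n.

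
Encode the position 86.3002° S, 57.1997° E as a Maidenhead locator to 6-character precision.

Offset from 180°W / 90°S: lon 237.1997°, lat 3.6998°.
Field (20°×10°, letters A–R): lon ⌊237.1997/20⌋ = 11 → L; lat ⌊3.6998/10⌋ = 0 → A.
Square (2°×1°, digits 0–9): lon ⌊17.1997/2⌋ = 8; lat ⌊3.6998/1⌋ = 3.
Subsquare (5′×2.5′, letters a–x): lon ⌊1.1997/0.0833333⌋ = 14 → o; lat ⌊0.6998/0.0416667⌋ = 16 → q.

LA83oq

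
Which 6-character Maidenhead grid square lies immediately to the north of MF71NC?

MF71nd

Latitude subsquare c = 2; +1 → 3 = d.
The longitude characters are unchanged.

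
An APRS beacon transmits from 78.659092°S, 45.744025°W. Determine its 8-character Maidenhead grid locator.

GB71di01

Shift to the Maidenhead origin (180°W, 90°S): lon 134.25598, lat 11.34091.
Field: 134.25598/20 → 6 → G, 11.34091/10 → 1 → B; chars GB.
Square: 14.25598/2 → 7, 1.34091/1 → 1; chars 71.
Subsquare: 0.25598/0.0833333 → 3 → d, 0.34091/0.0416667 → 8 → i; chars di.
Extended square: 0.00598/0.00833333 → 0, 0.00757/0.00416667 → 1; chars 01.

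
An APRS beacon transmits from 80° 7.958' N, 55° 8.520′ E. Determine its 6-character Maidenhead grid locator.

LR70nd

Shift to the Maidenhead origin (180°W, 90°S): lon 235.1420, lat 170.1326.
Field (20°×10°, letters A–R): 235.1420/20 → 11 → L, 170.1326/10 → 17 → R; chars LR.
Square (2°×1°, digits 0–9): 15.1420/2 → 7, 0.1326/1 → 0; chars 70.
Subsquare (5′×2.5′, letters a–x): 1.1420/0.0833333 → 13 → n, 0.1326/0.0416667 → 3 → d; chars nd.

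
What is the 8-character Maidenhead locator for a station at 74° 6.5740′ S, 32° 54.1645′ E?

KB65kv83

Offset from 180°W / 90°S: lon 212.90274°, lat 15.89043°.
Field: lon ⌊212.90274/20⌋ = 10 → K; lat ⌊15.89043/10⌋ = 1 → B.
Square: lon ⌊12.90274/2⌋ = 6; lat ⌊5.89043/1⌋ = 5.
Subsquare: lon ⌊0.90274/0.0833333⌋ = 10 → k; lat ⌊0.89043/0.0416667⌋ = 21 → v.
Extended square: lon ⌊0.06941/0.00833333⌋ = 8; lat ⌊0.01543/0.00416667⌋ = 3.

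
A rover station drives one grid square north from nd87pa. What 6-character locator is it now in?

Latitude subsquare a = 0; +1 → 1 = b.
The longitude characters are unchanged.

ND87pb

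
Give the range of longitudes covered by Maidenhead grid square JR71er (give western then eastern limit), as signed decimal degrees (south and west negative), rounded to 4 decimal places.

14.3333, 14.4167

Field J=9, R=17: +9·20° lon, +17·10° lat → SW at lon 0°, lat 80°.
Square 7, 1: +7·2° lon, +1·1° lat → SW at lon 14°, lat 81°.
Subsquare e=4, r=17: +4·0.0833333° lon, +17·0.0416667° lat → SW at lon 14.3333°, lat 81.7083°.
Cell spans 0.0833333° lon × 0.0416667° lat.
west 14.3333, east 14.4167.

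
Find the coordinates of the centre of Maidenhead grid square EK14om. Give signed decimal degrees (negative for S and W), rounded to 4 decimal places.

Field E=4, K=10: +4·20° lon, +10·10° lat → SW at lon -100°, lat 10°.
Square 1, 4: +1·2° lon, +4·1° lat → SW at lon -98°, lat 14°.
Subsquare o=14, m=12: +14·0.0833333° lon, +12·0.0416667° lat → SW at lon -96.8333°, lat 14.5°.
Cell spans 0.0833333° lon × 0.0416667° lat. Centre is SW corner plus half of each.
latitude 14.5208, longitude -96.7917.

14.5208, -96.7917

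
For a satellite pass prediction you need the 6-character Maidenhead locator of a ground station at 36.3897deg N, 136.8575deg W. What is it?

CM16nj

Shift to the Maidenhead origin (180°W, 90°S): lon 43.1425, lat 126.3897.
Field: 43.1425/20 → 2 → C, 126.3897/10 → 12 → M; chars CM.
Square: 3.1425/2 → 1, 6.3897/1 → 6; chars 16.
Subsquare: 1.1425/0.0833333 → 13 → n, 0.3897/0.0416667 → 9 → j; chars nj.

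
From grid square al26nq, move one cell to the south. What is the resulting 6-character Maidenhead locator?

AL26np

Latitude subsquare q = 16; −1 → 15 = p.
The longitude characters are unchanged.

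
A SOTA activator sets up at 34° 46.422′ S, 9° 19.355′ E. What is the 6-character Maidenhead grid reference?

Offset from 180°W / 90°S: lon 189.3226°, lat 55.2263°.
Field: lon ⌊189.3226/20⌋ = 9 → J; lat ⌊55.2263/10⌋ = 5 → F.
Square: lon ⌊9.3226/2⌋ = 4; lat ⌊5.2263/1⌋ = 5.
Subsquare: lon ⌊1.3226/0.0833333⌋ = 15 → p; lat ⌊0.2263/0.0416667⌋ = 5 → f.

JF45pf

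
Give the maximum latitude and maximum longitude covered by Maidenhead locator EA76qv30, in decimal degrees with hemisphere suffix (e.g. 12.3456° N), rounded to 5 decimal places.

Field E=4, A=0: +4·20° lon, +0·10° lat → SW at lon -100°, lat -90°.
Square 7, 6: +7·2° lon, +6·1° lat → SW at lon -86°, lat -84°.
Subsquare q=16, v=21: +16·0.0833333° lon, +21·0.0416667° lat → SW at lon -84.6667°, lat -83.125°.
Extended square 3, 0: +3·0.00833333° lon, +0·0.00416667° lat → SW at lon -84.6417°, lat -83.125°.
Cell spans 0.00833333° lon × 0.00416667° lat. NE corner is SW corner plus one full cell.
latitude 83.12083° S, longitude 84.63333° W.

83.12083° S, 84.63333° W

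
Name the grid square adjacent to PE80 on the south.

PD89

Latitude square 0; −1 → -1, wraps to 9, carry into field.
Latitude field E = 4; −1 → 3 = D.
The longitude characters are unchanged.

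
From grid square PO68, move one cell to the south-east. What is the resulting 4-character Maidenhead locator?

Longitude square 6; +1 → 7.
Latitude square 8; −1 → 7.

PO77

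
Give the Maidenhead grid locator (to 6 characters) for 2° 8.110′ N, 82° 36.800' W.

EJ82qd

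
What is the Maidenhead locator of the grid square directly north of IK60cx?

Latitude subsquare x = 23; +1 → 24, wraps to 0 = a, carry into square.
Latitude square 0; +1 → 1.
The longitude characters are unchanged.

IK61ca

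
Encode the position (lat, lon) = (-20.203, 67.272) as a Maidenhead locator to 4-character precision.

MG39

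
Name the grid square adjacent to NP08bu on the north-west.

NP08av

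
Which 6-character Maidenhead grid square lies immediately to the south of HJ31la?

HJ30lx

Latitude subsquare a = 0; −1 → -1, wraps to 23 = x, carry into square.
Latitude square 1; −1 → 0.
The longitude characters are unchanged.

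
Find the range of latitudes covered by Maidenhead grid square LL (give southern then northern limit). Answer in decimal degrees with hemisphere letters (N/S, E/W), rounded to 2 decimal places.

20.00° N, 30.00° N

Field L=11, L=11: +11·20° lon, +11·10° lat → SW at lon 40°, lat 20°.
Cell spans 20° lon × 10° lat.
south 20.00° N, north 30.00° N.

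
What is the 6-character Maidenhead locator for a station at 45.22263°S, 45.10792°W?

Shift to the Maidenhead origin (180°W, 90°S): lon 134.8921, lat 44.7774.
Field (20°×10°, letters A–R): 134.8921/20 → 6 → G, 44.7774/10 → 4 → E; chars GE.
Square (2°×1°, digits 0–9): 14.8921/2 → 7, 4.7774/1 → 4; chars 74.
Subsquare (5′×2.5′, letters a–x): 0.8921/0.0833333 → 10 → k, 0.7774/0.0416667 → 18 → s; chars ks.

GE74ks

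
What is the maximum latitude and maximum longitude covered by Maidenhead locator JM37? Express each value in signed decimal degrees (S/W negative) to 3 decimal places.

Field J=9, M=12: +9·20° lon, +12·10° lat → SW at lon 0°, lat 30°.
Square 3, 7: +3·2° lon, +7·1° lat → SW at lon 6°, lat 37°.
Cell spans 2° lon × 1° lat. NE corner is SW corner plus one full cell.
latitude 38.000, longitude 8.000.

38.000, 8.000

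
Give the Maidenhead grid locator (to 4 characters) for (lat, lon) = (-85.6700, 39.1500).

KA94

Offset from 180°W / 90°S: lon 219.15°, lat 4.33°.
Field: 219.15/20 → 10 → K, 4.33/10 → 0 → A; chars KA.
Square: 19.15/2 → 9, 4.33/1 → 4; chars 94.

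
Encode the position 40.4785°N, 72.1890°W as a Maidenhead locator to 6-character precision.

FN30vl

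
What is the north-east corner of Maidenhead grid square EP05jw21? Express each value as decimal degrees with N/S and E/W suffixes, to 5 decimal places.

65.92500° N, 99.22500° W

Field E=4, P=15: +4·20° lon, +15·10° lat → SW at lon -100°, lat 60°.
Square 0, 5: +0·2° lon, +5·1° lat → SW at lon -100°, lat 65°.
Subsquare j=9, w=22: +9·0.0833333° lon, +22·0.0416667° lat → SW at lon -99.25°, lat 65.9167°.
Extended square 2, 1: +2·0.00833333° lon, +1·0.00416667° lat → SW at lon -99.2333°, lat 65.9208°.
Cell spans 0.00833333° lon × 0.00416667° lat. NE corner is SW corner plus one full cell.
latitude 65.92500° N, longitude 99.22500° W.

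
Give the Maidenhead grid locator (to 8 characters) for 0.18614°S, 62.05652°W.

Shift to the Maidenhead origin (180°W, 90°S): lon 117.94348, lat 89.81386.
Field: lon ⌊117.94348/20⌋ = 5 → F; lat ⌊89.81386/10⌋ = 8 → I.
Square: lon ⌊17.94348/2⌋ = 8; lat ⌊9.81386/1⌋ = 9.
Subsquare: lon ⌊1.94348/0.0833333⌋ = 23 → x; lat ⌊0.81386/0.0416667⌋ = 19 → t.
Extended square: lon ⌊0.02681/0.00833333⌋ = 3; lat ⌊0.02219/0.00416667⌋ = 5.

FI89xt35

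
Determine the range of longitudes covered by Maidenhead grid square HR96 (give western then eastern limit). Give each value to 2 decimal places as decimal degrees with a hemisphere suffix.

Field H=7, R=17: +7·20° lon, +17·10° lat → SW at lon -40°, lat 80°.
Square 9, 6: +9·2° lon, +6·1° lat → SW at lon -22°, lat 86°.
Cell spans 2° lon × 1° lat.
west 22.00° W, east 20.00° W.

22.00° W, 20.00° W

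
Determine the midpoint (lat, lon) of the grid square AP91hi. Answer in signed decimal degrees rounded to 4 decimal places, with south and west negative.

Field A=0, P=15: +0·20° lon, +15·10° lat → SW at lon -180°, lat 60°.
Square 9, 1: +9·2° lon, +1·1° lat → SW at lon -162°, lat 61°.
Subsquare h=7, i=8: +7·0.0833333° lon, +8·0.0416667° lat → SW at lon -161.417°, lat 61.3333°.
Cell spans 0.0833333° lon × 0.0416667° lat. Centre is SW corner plus half of each.
latitude 61.3542, longitude -161.3750.

61.3542, -161.3750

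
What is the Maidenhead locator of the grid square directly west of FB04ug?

FB04tg

Longitude subsquare u = 20; −1 → 19 = t.
The latitude characters are unchanged.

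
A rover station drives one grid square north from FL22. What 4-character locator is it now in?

FL23

Latitude square 2; +1 → 3.
The longitude characters are unchanged.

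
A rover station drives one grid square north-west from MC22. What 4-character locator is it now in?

MC13

Longitude square 2; −1 → 1.
Latitude square 2; +1 → 3.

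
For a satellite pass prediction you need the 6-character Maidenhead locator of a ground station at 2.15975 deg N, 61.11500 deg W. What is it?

FJ92kd

Offset from 180°W / 90°S: lon 118.8850°, lat 92.1598°.
Field (20°×10°, letters A–R): lon ⌊118.8850/20⌋ = 5 → F; lat ⌊92.1598/10⌋ = 9 → J.
Square (2°×1°, digits 0–9): lon ⌊18.8850/2⌋ = 9; lat ⌊2.1598/1⌋ = 2.
Subsquare (5′×2.5′, letters a–x): lon ⌊0.8850/0.0833333⌋ = 10 → k; lat ⌊0.1598/0.0416667⌋ = 3 → d.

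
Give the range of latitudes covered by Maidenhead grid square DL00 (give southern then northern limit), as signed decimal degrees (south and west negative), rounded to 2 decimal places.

20.00, 21.00

Field D=3, L=11: +3·20° lon, +11·10° lat → SW at lon -120°, lat 20°.
Square 0, 0: +0·2° lon, +0·1° lat → SW at lon -120°, lat 20°.
Cell spans 2° lon × 1° lat.
south 20.00, north 21.00.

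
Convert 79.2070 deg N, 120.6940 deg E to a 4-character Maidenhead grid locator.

Add 180° to longitude and 90° to latitude: 300.69, 169.21.
Field: lon ⌊300.69/20⌋ = 15 → P; lat ⌊169.21/10⌋ = 16 → Q.
Square: lon ⌊0.69/2⌋ = 0; lat ⌊9.21/1⌋ = 9.

PQ09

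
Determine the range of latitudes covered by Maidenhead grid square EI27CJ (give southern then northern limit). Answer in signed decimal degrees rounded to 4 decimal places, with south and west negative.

Field E=4, I=8: +4·20° lon, +8·10° lat → SW at lon -100°, lat -10°.
Square 2, 7: +2·2° lon, +7·1° lat → SW at lon -96°, lat -3°.
Subsquare c=2, j=9: +2·0.0833333° lon, +9·0.0416667° lat → SW at lon -95.8333°, lat -2.625°.
Cell spans 0.0833333° lon × 0.0416667° lat.
south -2.6250, north -2.5833.

-2.6250, -2.5833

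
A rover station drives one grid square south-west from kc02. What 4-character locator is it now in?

Longitude square 0; −1 → -1, wraps to 9, carry into field.
Longitude field K = 10; −1 → 9 = J.
Latitude square 2; −1 → 1.

JC91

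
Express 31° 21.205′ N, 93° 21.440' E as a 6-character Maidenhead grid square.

Add 180° to longitude and 90° to latitude: 273.3573, 121.3534.
Field: lon ⌊273.3573/20⌋ = 13 → N; lat ⌊121.3534/10⌋ = 12 → M.
Square: lon ⌊13.3573/2⌋ = 6; lat ⌊1.3534/1⌋ = 1.
Subsquare: lon ⌊1.3573/0.0833333⌋ = 16 → q; lat ⌊0.3534/0.0416667⌋ = 8 → i.

NM61qi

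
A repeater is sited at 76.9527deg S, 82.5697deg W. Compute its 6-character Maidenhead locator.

EB83rb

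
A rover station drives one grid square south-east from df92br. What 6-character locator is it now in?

DF92cq

Longitude subsquare b = 1; +1 → 2 = c.
Latitude subsquare r = 17; −1 → 16 = q.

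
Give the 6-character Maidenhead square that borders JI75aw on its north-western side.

JI65xx

Longitude subsquare a = 0; −1 → -1, wraps to 23 = x, carry into square.
Longitude square 7; −1 → 6.
Latitude subsquare w = 22; +1 → 23 = x.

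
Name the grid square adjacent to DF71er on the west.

DF71dr

Longitude subsquare e = 4; −1 → 3 = d.
The latitude characters are unchanged.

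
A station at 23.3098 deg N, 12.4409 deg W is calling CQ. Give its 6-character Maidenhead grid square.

Add 180° to longitude and 90° to latitude: 167.5591, 113.3098.
Field (20°×10°, letters A–R): 167.5591/20 → 8 → I, 113.3098/10 → 11 → L; chars IL.
Square (2°×1°, digits 0–9): 7.5591/2 → 3, 3.3098/1 → 3; chars 33.
Subsquare (5′×2.5′, letters a–x): 1.5591/0.0833333 → 18 → s, 0.3098/0.0416667 → 7 → h; chars sh.

IL33sh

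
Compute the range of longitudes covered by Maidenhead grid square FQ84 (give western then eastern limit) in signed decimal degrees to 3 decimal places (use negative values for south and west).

-64.000, -62.000

Field F=5, Q=16: +5·20° lon, +16·10° lat → SW at lon -80°, lat 70°.
Square 8, 4: +8·2° lon, +4·1° lat → SW at lon -64°, lat 74°.
Cell spans 2° lon × 1° lat.
west -64.000, east -62.000.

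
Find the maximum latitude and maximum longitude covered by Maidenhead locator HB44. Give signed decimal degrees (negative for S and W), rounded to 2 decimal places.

Field H=7, B=1: +7·20° lon, +1·10° lat → SW at lon -40°, lat -80°.
Square 4, 4: +4·2° lon, +4·1° lat → SW at lon -32°, lat -76°.
Cell spans 2° lon × 1° lat. NE corner is SW corner plus one full cell.
latitude -75.00, longitude -30.00.

-75.00, -30.00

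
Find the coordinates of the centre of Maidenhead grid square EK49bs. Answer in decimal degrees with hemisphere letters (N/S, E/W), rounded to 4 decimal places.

Field E=4, K=10: +4·20° lon, +10·10° lat → SW at lon -100°, lat 10°.
Square 4, 9: +4·2° lon, +9·1° lat → SW at lon -92°, lat 19°.
Subsquare b=1, s=18: +1·0.0833333° lon, +18·0.0416667° lat → SW at lon -91.9167°, lat 19.75°.
Cell spans 0.0833333° lon × 0.0416667° lat. Centre is SW corner plus half of each.
latitude 19.7708° N, longitude 91.8750° W.

19.7708° N, 91.8750° W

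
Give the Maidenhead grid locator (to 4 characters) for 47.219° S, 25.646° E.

Offset from 180°W / 90°S: lon 205.65°, lat 42.78°.
Field: lon ⌊205.65/20⌋ = 10 → K; lat ⌊42.78/10⌋ = 4 → E.
Square: lon ⌊5.65/2⌋ = 2; lat ⌊2.78/1⌋ = 2.

KE22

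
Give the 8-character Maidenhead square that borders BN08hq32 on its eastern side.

BN08hq42

Longitude extended square 3; +1 → 4.
The latitude characters are unchanged.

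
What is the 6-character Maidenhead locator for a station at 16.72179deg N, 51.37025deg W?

GK46hr

Shift to the Maidenhead origin (180°W, 90°S): lon 128.6298, lat 106.7218.
Field: lon ⌊128.6298/20⌋ = 6 → G; lat ⌊106.7218/10⌋ = 10 → K.
Square: lon ⌊8.6298/2⌋ = 4; lat ⌊6.7218/1⌋ = 6.
Subsquare: lon ⌊0.6298/0.0833333⌋ = 7 → h; lat ⌊0.7218/0.0416667⌋ = 17 → r.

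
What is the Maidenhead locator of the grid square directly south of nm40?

NL49

Latitude square 0; −1 → -1, wraps to 9, carry into field.
Latitude field M = 12; −1 → 11 = L.
The longitude characters are unchanged.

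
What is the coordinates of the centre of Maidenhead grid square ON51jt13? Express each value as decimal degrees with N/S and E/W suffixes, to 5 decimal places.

41.80625° N, 110.76250° E

Field O=14, N=13: +14·20° lon, +13·10° lat → SW at lon 100°, lat 40°.
Square 5, 1: +5·2° lon, +1·1° lat → SW at lon 110°, lat 41°.
Subsquare j=9, t=19: +9·0.0833333° lon, +19·0.0416667° lat → SW at lon 110.75°, lat 41.7917°.
Extended square 1, 3: +1·0.00833333° lon, +3·0.00416667° lat → SW at lon 110.758°, lat 41.8042°.
Cell spans 0.00833333° lon × 0.00416667° lat. Centre is SW corner plus half of each.
latitude 41.80625° N, longitude 110.76250° E.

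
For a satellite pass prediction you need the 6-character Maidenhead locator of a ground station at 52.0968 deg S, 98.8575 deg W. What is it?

ED07nv

Shift to the Maidenhead origin (180°W, 90°S): lon 81.1425, lat 37.9032.
Field (20°×10°, letters A–R): 81.1425/20 → 4 → E, 37.9032/10 → 3 → D; chars ED.
Square (2°×1°, digits 0–9): 1.1425/2 → 0, 7.9032/1 → 7; chars 07.
Subsquare (5′×2.5′, letters a–x): 1.1425/0.0833333 → 13 → n, 0.9032/0.0416667 → 21 → v; chars nv.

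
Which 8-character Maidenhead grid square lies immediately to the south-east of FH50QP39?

Longitude extended square 3; +1 → 4.
Latitude extended square 9; −1 → 8.

FH50qp48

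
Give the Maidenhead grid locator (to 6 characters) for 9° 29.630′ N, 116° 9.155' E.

OJ89bl

Add 180° to longitude and 90° to latitude: 296.1526, 99.4938.
Field: lon ⌊296.1526/20⌋ = 14 → O; lat ⌊99.4938/10⌋ = 9 → J.
Square: lon ⌊16.1526/2⌋ = 8; lat ⌊9.4938/1⌋ = 9.
Subsquare: lon ⌊0.1526/0.0833333⌋ = 1 → b; lat ⌊0.4938/0.0416667⌋ = 11 → l.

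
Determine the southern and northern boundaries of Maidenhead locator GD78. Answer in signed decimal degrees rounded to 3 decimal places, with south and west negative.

Field G=6, D=3: +6·20° lon, +3·10° lat → SW at lon -60°, lat -60°.
Square 7, 8: +7·2° lon, +8·1° lat → SW at lon -46°, lat -52°.
Cell spans 2° lon × 1° lat.
south -52.000, north -51.000.

-52.000, -51.000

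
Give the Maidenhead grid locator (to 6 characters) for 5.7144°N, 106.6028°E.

OJ35hr

Offset from 180°W / 90°S: lon 286.6028°, lat 95.7144°.
Field (20°×10°, letters A–R): 286.6028/20 → 14 → O, 95.7144/10 → 9 → J; chars OJ.
Square (2°×1°, digits 0–9): 6.6028/2 → 3, 5.7144/1 → 5; chars 35.
Subsquare (5′×2.5′, letters a–x): 0.6028/0.0833333 → 7 → h, 0.7144/0.0416667 → 17 → r; chars hr.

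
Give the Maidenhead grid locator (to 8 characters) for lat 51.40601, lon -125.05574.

CO71lj37

Shift to the Maidenhead origin (180°W, 90°S): lon 54.94426, lat 141.40601.
Field: 54.94426/20 → 2 → C, 141.40601/10 → 14 → O; chars CO.
Square: 14.94426/2 → 7, 1.40601/1 → 1; chars 71.
Subsquare: 0.94426/0.0833333 → 11 → l, 0.40601/0.0416667 → 9 → j; chars lj.
Extended square: 0.02759/0.00833333 → 3, 0.03101/0.00416667 → 7; chars 37.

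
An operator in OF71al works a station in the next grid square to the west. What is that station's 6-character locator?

OF61xl

Longitude subsquare a = 0; −1 → -1, wraps to 23 = x, carry into square.
Longitude square 7; −1 → 6.
The latitude characters are unchanged.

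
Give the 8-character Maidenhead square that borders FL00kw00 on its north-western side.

FL00jw91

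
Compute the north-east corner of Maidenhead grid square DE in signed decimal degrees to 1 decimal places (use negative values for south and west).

-40.0, -100.0

Field D=3, E=4: +3·20° lon, +4·10° lat → SW at lon -120°, lat -50°.
Cell spans 20° lon × 10° lat. NE corner is SW corner plus one full cell.
latitude -40.0, longitude -100.0.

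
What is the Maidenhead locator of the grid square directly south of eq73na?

EQ72nx

Latitude subsquare a = 0; −1 → -1, wraps to 23 = x, carry into square.
Latitude square 3; −1 → 2.
The longitude characters are unchanged.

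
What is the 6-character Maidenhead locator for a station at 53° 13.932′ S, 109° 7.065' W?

DD56ks

Offset from 180°W / 90°S: lon 70.8822°, lat 36.7678°.
Field: 70.8822/20 → 3 → D, 36.7678/10 → 3 → D; chars DD.
Square: 10.8822/2 → 5, 6.7678/1 → 6; chars 56.
Subsquare: 0.8822/0.0833333 → 10 → k, 0.7678/0.0416667 → 18 → s; chars ks.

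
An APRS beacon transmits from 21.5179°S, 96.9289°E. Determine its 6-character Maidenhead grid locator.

NG88ll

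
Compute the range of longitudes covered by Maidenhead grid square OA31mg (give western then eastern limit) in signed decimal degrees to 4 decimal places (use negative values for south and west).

107.0000, 107.0833

Field O=14, A=0: +14·20° lon, +0·10° lat → SW at lon 100°, lat -90°.
Square 3, 1: +3·2° lon, +1·1° lat → SW at lon 106°, lat -89°.
Subsquare m=12, g=6: +12·0.0833333° lon, +6·0.0416667° lat → SW at lon 107°, lat -88.75°.
Cell spans 0.0833333° lon × 0.0416667° lat.
west 107.0000, east 107.0833.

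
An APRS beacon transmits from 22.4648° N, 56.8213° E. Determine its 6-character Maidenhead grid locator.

LL82jl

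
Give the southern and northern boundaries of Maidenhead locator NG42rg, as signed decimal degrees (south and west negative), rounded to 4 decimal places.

-27.7500, -27.7083

Field N=13, G=6: +13·20° lon, +6·10° lat → SW at lon 80°, lat -30°.
Square 4, 2: +4·2° lon, +2·1° lat → SW at lon 88°, lat -28°.
Subsquare r=17, g=6: +17·0.0833333° lon, +6·0.0416667° lat → SW at lon 89.4167°, lat -27.75°.
Cell spans 0.0833333° lon × 0.0416667° lat.
south -27.7500, north -27.7083.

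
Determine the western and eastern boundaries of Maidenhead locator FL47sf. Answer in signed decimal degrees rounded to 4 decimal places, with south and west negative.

Field F=5, L=11: +5·20° lon, +11·10° lat → SW at lon -80°, lat 20°.
Square 4, 7: +4·2° lon, +7·1° lat → SW at lon -72°, lat 27°.
Subsquare s=18, f=5: +18·0.0833333° lon, +5·0.0416667° lat → SW at lon -70.5°, lat 27.2083°.
Cell spans 0.0833333° lon × 0.0416667° lat.
west -70.5000, east -70.4167.

-70.5000, -70.4167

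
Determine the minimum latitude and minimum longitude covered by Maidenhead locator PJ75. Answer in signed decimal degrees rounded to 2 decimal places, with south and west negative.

Field P=15, J=9: +15·20° lon, +9·10° lat → SW at lon 120°, lat 0°.
Square 7, 5: +7·2° lon, +5·1° lat → SW at lon 134°, lat 5°.
latitude 5.00, longitude 134.00.

5.00, 134.00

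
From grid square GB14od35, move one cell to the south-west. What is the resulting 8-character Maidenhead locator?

GB14od24

Longitude extended square 3; −1 → 2.
Latitude extended square 5; −1 → 4.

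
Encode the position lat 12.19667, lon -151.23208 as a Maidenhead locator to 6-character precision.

BK42je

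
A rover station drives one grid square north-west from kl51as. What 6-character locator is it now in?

KL41xt

Longitude subsquare a = 0; −1 → -1, wraps to 23 = x, carry into square.
Longitude square 5; −1 → 4.
Latitude subsquare s = 18; +1 → 19 = t.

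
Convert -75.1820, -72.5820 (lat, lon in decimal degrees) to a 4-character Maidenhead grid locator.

FB34

Add 180° to longitude and 90° to latitude: 107.42, 14.82.
Field: lon ⌊107.42/20⌋ = 5 → F; lat ⌊14.82/10⌋ = 1 → B.
Square: lon ⌊7.42/2⌋ = 3; lat ⌊4.82/1⌋ = 4.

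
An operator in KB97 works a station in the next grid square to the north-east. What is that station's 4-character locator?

Longitude square 9; +1 → 10, wraps to 0, carry into field.
Longitude field K = 10; +1 → 11 = L.
Latitude square 7; +1 → 8.

LB08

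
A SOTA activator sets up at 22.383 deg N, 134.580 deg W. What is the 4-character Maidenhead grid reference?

CL22

Offset from 180°W / 90°S: lon 45.42°, lat 112.38°.
Field: 45.42/20 → 2 → C, 112.38/10 → 11 → L; chars CL.
Square: 5.42/2 → 2, 2.38/1 → 2; chars 22.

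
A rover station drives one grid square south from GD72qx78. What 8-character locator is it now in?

GD72qx77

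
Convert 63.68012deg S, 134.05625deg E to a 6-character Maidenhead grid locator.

PC76ah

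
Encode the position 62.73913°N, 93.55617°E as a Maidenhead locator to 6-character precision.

Shift to the Maidenhead origin (180°W, 90°S): lon 273.5562, lat 152.7391.
Field (20°×10°, letters A–R): lon ⌊273.5562/20⌋ = 13 → N; lat ⌊152.7391/10⌋ = 15 → P.
Square (2°×1°, digits 0–9): lon ⌊13.5562/2⌋ = 6; lat ⌊2.7391/1⌋ = 2.
Subsquare (5′×2.5′, letters a–x): lon ⌊1.5562/0.0833333⌋ = 18 → s; lat ⌊0.7391/0.0416667⌋ = 17 → r.

NP62sr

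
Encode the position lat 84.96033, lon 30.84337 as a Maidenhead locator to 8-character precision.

Shift to the Maidenhead origin (180°W, 90°S): lon 210.84337, lat 174.96033.
Field (20°×10°, letters A–R): 210.84337/20 → 10 → K, 174.96033/10 → 17 → R; chars KR.
Square (2°×1°, digits 0–9): 10.84337/2 → 5, 4.96033/1 → 4; chars 54.
Subsquare (5′×2.5′, letters a–x): 0.84337/0.0833333 → 10 → k, 0.96033/0.0416667 → 23 → x; chars kx.
Extended square (30″×15″, digits 0–9): 0.01004/0.00833333 → 1, 0.00200/0.00416667 → 0; chars 10.

KR54kx10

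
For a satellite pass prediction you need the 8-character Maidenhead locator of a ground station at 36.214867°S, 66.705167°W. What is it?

Add 180° to longitude and 90° to latitude: 113.29483, 53.78513.
Field (20°×10°, letters A–R): lon ⌊113.29483/20⌋ = 5 → F; lat ⌊53.78513/10⌋ = 5 → F.
Square (2°×1°, digits 0–9): lon ⌊13.29483/2⌋ = 6; lat ⌊3.78513/1⌋ = 3.
Subsquare (5′×2.5′, letters a–x): lon ⌊1.29483/0.0833333⌋ = 15 → p; lat ⌊0.78513/0.0416667⌋ = 18 → s.
Extended square (30″×15″, digits 0–9): lon ⌊0.04483/0.00833333⌋ = 5; lat ⌊0.03513/0.00416667⌋ = 8.

FF63ps58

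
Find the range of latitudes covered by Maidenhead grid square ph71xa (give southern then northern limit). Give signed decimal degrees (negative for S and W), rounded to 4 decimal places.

-19.0000, -18.9583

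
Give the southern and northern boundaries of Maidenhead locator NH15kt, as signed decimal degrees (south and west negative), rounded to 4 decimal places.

Field N=13, H=7: +13·20° lon, +7·10° lat → SW at lon 80°, lat -20°.
Square 1, 5: +1·2° lon, +5·1° lat → SW at lon 82°, lat -15°.
Subsquare k=10, t=19: +10·0.0833333° lon, +19·0.0416667° lat → SW at lon 82.8333°, lat -14.2083°.
Cell spans 0.0833333° lon × 0.0416667° lat.
south -14.2083, north -14.1667.

-14.2083, -14.1667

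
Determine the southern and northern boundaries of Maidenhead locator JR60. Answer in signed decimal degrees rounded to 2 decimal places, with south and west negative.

80.00, 81.00

Field J=9, R=17: +9·20° lon, +17·10° lat → SW at lon 0°, lat 80°.
Square 6, 0: +6·2° lon, +0·1° lat → SW at lon 12°, lat 80°.
Cell spans 2° lon × 1° lat.
south 80.00, north 81.00.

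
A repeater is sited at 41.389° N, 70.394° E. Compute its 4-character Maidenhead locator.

MN51

Add 180° to longitude and 90° to latitude: 250.39, 131.39.
Field (20°×10°, letters A–R): 250.39/20 → 12 → M, 131.39/10 → 13 → N; chars MN.
Square (2°×1°, digits 0–9): 10.39/2 → 5, 1.39/1 → 1; chars 51.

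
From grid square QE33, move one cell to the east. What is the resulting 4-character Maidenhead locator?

Longitude square 3; +1 → 4.
The latitude characters are unchanged.

QE43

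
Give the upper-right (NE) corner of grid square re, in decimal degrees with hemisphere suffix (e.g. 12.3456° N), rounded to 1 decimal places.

40.0° S, 180.0° E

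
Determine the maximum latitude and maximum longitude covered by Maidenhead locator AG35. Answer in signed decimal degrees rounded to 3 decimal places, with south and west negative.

-24.000, -172.000

Field A=0, G=6: +0·20° lon, +6·10° lat → SW at lon -180°, lat -30°.
Square 3, 5: +3·2° lon, +5·1° lat → SW at lon -174°, lat -25°.
Cell spans 2° lon × 1° lat. NE corner is SW corner plus one full cell.
latitude -24.000, longitude -172.000.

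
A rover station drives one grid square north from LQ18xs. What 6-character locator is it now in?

LQ18xt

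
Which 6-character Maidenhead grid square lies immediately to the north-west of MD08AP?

LD98xq

Longitude subsquare a = 0; −1 → -1, wraps to 23 = x, carry into square.
Longitude square 0; −1 → -1, wraps to 9, carry into field.
Longitude field M = 12; −1 → 11 = L.
Latitude subsquare p = 15; +1 → 16 = q.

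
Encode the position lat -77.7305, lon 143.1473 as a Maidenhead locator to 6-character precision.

Shift to the Maidenhead origin (180°W, 90°S): lon 323.1473, lat 12.2695.
Field (20°×10°, letters A–R): 323.1473/20 → 16 → Q, 12.2695/10 → 1 → B; chars QB.
Square (2°×1°, digits 0–9): 3.1473/2 → 1, 2.2695/1 → 2; chars 12.
Subsquare (5′×2.5′, letters a–x): 1.1473/0.0833333 → 13 → n, 0.2695/0.0416667 → 6 → g; chars ng.

QB12ng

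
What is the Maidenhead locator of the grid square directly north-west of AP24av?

AP14xw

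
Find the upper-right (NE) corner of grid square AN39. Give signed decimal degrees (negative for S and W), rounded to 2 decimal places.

Field A=0, N=13: +0·20° lon, +13·10° lat → SW at lon -180°, lat 40°.
Square 3, 9: +3·2° lon, +9·1° lat → SW at lon -174°, lat 49°.
Cell spans 2° lon × 1° lat. NE corner is SW corner plus one full cell.
latitude 50.00, longitude -172.00.

50.00, -172.00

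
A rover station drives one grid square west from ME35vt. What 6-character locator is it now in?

ME35ut

Longitude subsquare v = 21; −1 → 20 = u.
The latitude characters are unchanged.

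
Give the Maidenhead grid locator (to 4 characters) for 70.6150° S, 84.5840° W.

Add 180° to longitude and 90° to latitude: 95.42, 19.39.
Field: lon ⌊95.42/20⌋ = 4 → E; lat ⌊19.39/10⌋ = 1 → B.
Square: lon ⌊15.42/2⌋ = 7; lat ⌊9.39/1⌋ = 9.

EB79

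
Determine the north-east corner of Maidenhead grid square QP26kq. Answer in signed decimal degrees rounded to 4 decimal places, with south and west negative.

Field Q=16, P=15: +16·20° lon, +15·10° lat → SW at lon 140°, lat 60°.
Square 2, 6: +2·2° lon, +6·1° lat → SW at lon 144°, lat 66°.
Subsquare k=10, q=16: +10·0.0833333° lon, +16·0.0416667° lat → SW at lon 144.833°, lat 66.6667°.
Cell spans 0.0833333° lon × 0.0416667° lat. NE corner is SW corner plus one full cell.
latitude 66.7083, longitude 144.9167.

66.7083, 144.9167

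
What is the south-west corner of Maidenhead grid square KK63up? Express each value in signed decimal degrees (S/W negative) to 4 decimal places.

13.6250, 33.6667

Field K=10, K=10: +10·20° lon, +10·10° lat → SW at lon 20°, lat 10°.
Square 6, 3: +6·2° lon, +3·1° lat → SW at lon 32°, lat 13°.
Subsquare u=20, p=15: +20·0.0833333° lon, +15·0.0416667° lat → SW at lon 33.6667°, lat 13.625°.
latitude 13.6250, longitude 33.6667.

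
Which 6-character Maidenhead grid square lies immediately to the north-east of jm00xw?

JM10ax

Longitude subsquare x = 23; +1 → 24, wraps to 0 = a, carry into square.
Longitude square 0; +1 → 1.
Latitude subsquare w = 22; +1 → 23 = x.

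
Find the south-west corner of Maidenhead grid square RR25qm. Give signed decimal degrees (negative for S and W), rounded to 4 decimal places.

Field R=17, R=17: +17·20° lon, +17·10° lat → SW at lon 160°, lat 80°.
Square 2, 5: +2·2° lon, +5·1° lat → SW at lon 164°, lat 85°.
Subsquare q=16, m=12: +16·0.0833333° lon, +12·0.0416667° lat → SW at lon 165.333°, lat 85.5°.
latitude 85.5000, longitude 165.3333.

85.5000, 165.3333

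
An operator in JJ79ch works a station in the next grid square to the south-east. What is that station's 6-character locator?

JJ79dg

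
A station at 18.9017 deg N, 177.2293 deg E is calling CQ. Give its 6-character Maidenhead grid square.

RK88ov

Shift to the Maidenhead origin (180°W, 90°S): lon 357.2293, lat 108.9017.
Field (20°×10°, letters A–R): 357.2293/20 → 17 → R, 108.9017/10 → 10 → K; chars RK.
Square (2°×1°, digits 0–9): 17.2293/2 → 8, 8.9017/1 → 8; chars 88.
Subsquare (5′×2.5′, letters a–x): 1.2293/0.0833333 → 14 → o, 0.9017/0.0416667 → 21 → v; chars ov.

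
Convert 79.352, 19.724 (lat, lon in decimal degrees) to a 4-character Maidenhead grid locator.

JQ99

Shift to the Maidenhead origin (180°W, 90°S): lon 199.72, lat 169.35.
Field: lon ⌊199.72/20⌋ = 9 → J; lat ⌊169.35/10⌋ = 16 → Q.
Square: lon ⌊19.72/2⌋ = 9; lat ⌊9.35/1⌋ = 9.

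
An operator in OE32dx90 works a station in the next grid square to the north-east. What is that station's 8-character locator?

Longitude extended square 9; +1 → 10, wraps to 0, carry into subsquare.
Longitude subsquare d = 3; +1 → 4 = e.
Latitude extended square 0; +1 → 1.

OE32ex01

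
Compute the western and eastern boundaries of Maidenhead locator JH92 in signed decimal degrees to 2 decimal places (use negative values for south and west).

18.00, 20.00

Field J=9, H=7: +9·20° lon, +7·10° lat → SW at lon 0°, lat -20°.
Square 9, 2: +9·2° lon, +2·1° lat → SW at lon 18°, lat -18°.
Cell spans 2° lon × 1° lat.
west 18.00, east 20.00.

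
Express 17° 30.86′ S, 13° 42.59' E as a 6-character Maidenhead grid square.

JH62ul

Add 180° to longitude and 90° to latitude: 193.7098, 72.4857.
Field: lon ⌊193.7098/20⌋ = 9 → J; lat ⌊72.4857/10⌋ = 7 → H.
Square: lon ⌊13.7098/2⌋ = 6; lat ⌊2.4857/1⌋ = 2.
Subsquare: lon ⌊1.7098/0.0833333⌋ = 20 → u; lat ⌊0.4857/0.0416667⌋ = 11 → l.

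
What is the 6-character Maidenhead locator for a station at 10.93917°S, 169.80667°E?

RH49vb

Shift to the Maidenhead origin (180°W, 90°S): lon 349.8067, lat 79.0608.
Field (20°×10°, letters A–R): lon ⌊349.8067/20⌋ = 17 → R; lat ⌊79.0608/10⌋ = 7 → H.
Square (2°×1°, digits 0–9): lon ⌊9.8067/2⌋ = 4; lat ⌊9.0608/1⌋ = 9.
Subsquare (5′×2.5′, letters a–x): lon ⌊1.8067/0.0833333⌋ = 21 → v; lat ⌊0.0608/0.0416667⌋ = 1 → b.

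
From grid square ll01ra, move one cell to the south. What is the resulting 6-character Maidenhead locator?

LL00rx

Latitude subsquare a = 0; −1 → -1, wraps to 23 = x, carry into square.
Latitude square 1; −1 → 0.
The longitude characters are unchanged.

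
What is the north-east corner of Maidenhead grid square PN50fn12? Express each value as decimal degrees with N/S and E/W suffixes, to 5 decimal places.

Field P=15, N=13: +15·20° lon, +13·10° lat → SW at lon 120°, lat 40°.
Square 5, 0: +5·2° lon, +0·1° lat → SW at lon 130°, lat 40°.
Subsquare f=5, n=13: +5·0.0833333° lon, +13·0.0416667° lat → SW at lon 130.417°, lat 40.5417°.
Extended square 1, 2: +1·0.00833333° lon, +2·0.00416667° lat → SW at lon 130.425°, lat 40.55°.
Cell spans 0.00833333° lon × 0.00416667° lat. NE corner is SW corner plus one full cell.
latitude 40.55417° N, longitude 130.43333° E.

40.55417° N, 130.43333° E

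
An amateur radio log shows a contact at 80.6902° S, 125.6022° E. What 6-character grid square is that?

PA29th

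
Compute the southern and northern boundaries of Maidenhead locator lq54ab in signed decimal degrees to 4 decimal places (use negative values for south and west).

Field L=11, Q=16: +11·20° lon, +16·10° lat → SW at lon 40°, lat 70°.
Square 5, 4: +5·2° lon, +4·1° lat → SW at lon 50°, lat 74°.
Subsquare a=0, b=1: +0·0.0833333° lon, +1·0.0416667° lat → SW at lon 50°, lat 74.0417°.
Cell spans 0.0833333° lon × 0.0416667° lat.
south 74.0417, north 74.0833.

74.0417, 74.0833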